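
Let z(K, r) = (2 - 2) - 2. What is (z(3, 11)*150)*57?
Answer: -17100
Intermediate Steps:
z(K, r) = -2 (z(K, r) = 0 - 2 = -2)
(z(3, 11)*150)*57 = -2*150*57 = -300*57 = -17100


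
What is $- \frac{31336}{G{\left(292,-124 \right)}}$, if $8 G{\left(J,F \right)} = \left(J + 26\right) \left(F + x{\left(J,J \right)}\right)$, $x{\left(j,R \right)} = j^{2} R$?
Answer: $- \frac{31336}{989654319} \approx -3.1664 \cdot 10^{-5}$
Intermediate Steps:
$x{\left(j,R \right)} = R j^{2}$
$G{\left(J,F \right)} = \frac{\left(26 + J\right) \left(F + J^{3}\right)}{8}$ ($G{\left(J,F \right)} = \frac{\left(J + 26\right) \left(F + J J^{2}\right)}{8} = \frac{\left(26 + J\right) \left(F + J^{3}\right)}{8}$)
$- \frac{31336}{G{\left(292,-124 \right)}} = - \frac{31336}{\frac{292^{4}}{8} + \frac{13}{4} \left(-124\right) + \frac{13 \cdot 292^{3}}{4} + \frac{1}{8} \left(-124\right) 292} = - \frac{31336}{\frac{1}{8} \cdot 7269949696 - 403 + \frac{13}{4} \cdot 24897088 - 4526} = - \frac{31336}{908743712 - 403 + 80915536 - 4526} = - \frac{31336}{989654319}$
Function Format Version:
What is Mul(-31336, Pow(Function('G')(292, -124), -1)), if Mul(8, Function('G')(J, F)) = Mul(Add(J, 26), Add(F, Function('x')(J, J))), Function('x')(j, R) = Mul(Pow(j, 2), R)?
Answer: Rational(-31336, 989654319) ≈ -3.1664e-5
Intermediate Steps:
Function('x')(j, R) = Mul(R, Pow(j, 2))
Function('G')(J, F) = Mul(Rational(1, 8), Add(26, J), Add(F, Pow(J, 3))) (Function('G')(J, F) = Mul(Rational(1, 8), Mul(Add(J, 26), Add(F, Mul(J, Pow(J, 2))))) = Mul(Rational(1, 8), Mul(Add(26, J), Add(F, Pow(J, 3)))) = Mul(Rational(1, 8), Add(26, J), Add(F, Pow(J, 3))))
Mul(-31336, Pow(Function('G')(292, -124), -1)) = Mul(-31336, Pow(Add(Mul(Rational(1, 8), Pow(292, 4)), Mul(Rational(13, 4), -124), Mul(Rational(13, 4), Pow(292, 3)), Mul(Rational(1, 8), -124, 292)), -1)) = Mul(-31336, Pow(Add(Mul(Rational(1, 8), 7269949696), -403, Mul(Rational(13, 4), 24897088), -4526), -1)) = Mul(-31336, Pow(Add(908743712, -403, 80915536, -4526), -1)) = Mul(-31336, Pow(989654319, -1)) = Mul(-31336, Rational(1, 989654319)) = Rational(-31336, 989654319)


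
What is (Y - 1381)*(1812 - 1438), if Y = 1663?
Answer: 105468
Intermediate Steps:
(Y - 1381)*(1812 - 1438) = (1663 - 1381)*(1812 - 1438) = 282*374 = 105468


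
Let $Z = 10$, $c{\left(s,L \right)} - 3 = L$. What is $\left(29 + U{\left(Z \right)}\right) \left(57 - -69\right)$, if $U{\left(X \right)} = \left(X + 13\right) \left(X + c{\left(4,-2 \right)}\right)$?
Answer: $35532$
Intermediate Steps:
$c{\left(s,L \right)} = 3 + L$
$U{\left(X \right)} = \left(1 + X\right) \left(13 + X\right)$ ($U{\left(X \right)} = \left(X + 13\right) \left(X + \left(3 - 2\right)\right) = \left(13 + X\right) \left(X + 1\right) = \left(13 + X\right) \left(1 + X\right) = \left(1 + X\right) \left(13 + X\right)$)
$\left(29 + U{\left(Z \right)}\right) \left(57 - -69\right) = \left(29 + \left(13 + 10^{2} + 14 \cdot 10\right)\right) \left(57 - -69\right) = \left(29 + \left(13 + 100 + 140\right)\right) \left(57 + 69\right) = \left(29 + 253\right) 126 = 282 \cdot 126 = 35532$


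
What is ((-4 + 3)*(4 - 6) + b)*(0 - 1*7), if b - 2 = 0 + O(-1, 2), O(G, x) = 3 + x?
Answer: -63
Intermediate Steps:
b = 7 (b = 2 + (0 + (3 + 2)) = 2 + (0 + 5) = 2 + 5 = 7)
((-4 + 3)*(4 - 6) + b)*(0 - 1*7) = ((-4 + 3)*(4 - 6) + 7)*(0 - 1*7) = (-1*(-2) + 7)*(0 - 7) = (2 + 7)*(-7) = 9*(-7) = -63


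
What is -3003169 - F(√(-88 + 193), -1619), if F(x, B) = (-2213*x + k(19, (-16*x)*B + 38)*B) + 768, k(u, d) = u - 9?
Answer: -2987747 + 2213*√105 ≈ -2.9651e+6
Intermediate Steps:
k(u, d) = -9 + u
F(x, B) = 768 - 2213*x + 10*B (F(x, B) = (-2213*x + (-9 + 19)*B) + 768 = (-2213*x + 10*B) + 768 = 768 - 2213*x + 10*B)
-3003169 - F(√(-88 + 193), -1619) = -3003169 - (768 - 2213*√(-88 + 193) + 10*(-1619)) = -3003169 - (768 - 2213*√105 - 16190) = -3003169 - (-15422 - 2213*√105) = -3003169 + (15422 + 2213*√105) = -2987747 + 2213*√105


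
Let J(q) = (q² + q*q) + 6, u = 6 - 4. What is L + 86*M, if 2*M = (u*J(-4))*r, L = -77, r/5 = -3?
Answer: -49097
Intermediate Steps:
u = 2
r = -15 (r = 5*(-3) = -15)
J(q) = 6 + 2*q² (J(q) = (q² + q²) + 6 = 2*q² + 6 = 6 + 2*q²)
M = -570 (M = ((2*(6 + 2*(-4)²))*(-15))/2 = ((2*(6 + 2*16))*(-15))/2 = ((2*(6 + 32))*(-15))/2 = ((2*38)*(-15))/2 = (76*(-15))/2 = (½)*(-1140) = -570)
L + 86*M = -77 + 86*(-570) = -77 - 49020 = -49097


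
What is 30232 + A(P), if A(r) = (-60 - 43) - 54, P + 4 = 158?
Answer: 30075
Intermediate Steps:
P = 154 (P = -4 + 158 = 154)
A(r) = -157 (A(r) = -103 - 54 = -157)
30232 + A(P) = 30232 - 157 = 30075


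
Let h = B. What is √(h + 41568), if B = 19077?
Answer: √60645 ≈ 246.26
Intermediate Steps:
h = 19077
√(h + 41568) = √(19077 + 41568) = √60645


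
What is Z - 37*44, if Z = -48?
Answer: -1676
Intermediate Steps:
Z - 37*44 = -48 - 37*44 = -48 - 1628 = -1676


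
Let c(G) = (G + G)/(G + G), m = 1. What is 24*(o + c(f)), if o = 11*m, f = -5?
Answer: 288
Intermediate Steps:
c(G) = 1 (c(G) = (2*G)/((2*G)) = (2*G)*(1/(2*G)) = 1)
o = 11 (o = 11*1 = 11)
24*(o + c(f)) = 24*(11 + 1) = 24*12 = 288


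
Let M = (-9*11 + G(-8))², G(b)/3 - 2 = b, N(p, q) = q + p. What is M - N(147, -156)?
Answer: 13698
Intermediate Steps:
N(p, q) = p + q
G(b) = 6 + 3*b
M = 13689 (M = (-9*11 + (6 + 3*(-8)))² = (-99 + (6 - 24))² = (-99 - 18)² = (-117)² = 13689)
M - N(147, -156) = 13689 - (147 - 156) = 13689 - 1*(-9) = 13689 + 9 = 13698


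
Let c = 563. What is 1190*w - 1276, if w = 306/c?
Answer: -354248/563 ≈ -629.21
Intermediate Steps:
w = 306/563 ≈ 0.54352
1190*w - 1276 = 1190*(306/563) - 1276 = 364140/563 - 1276 = -354248/563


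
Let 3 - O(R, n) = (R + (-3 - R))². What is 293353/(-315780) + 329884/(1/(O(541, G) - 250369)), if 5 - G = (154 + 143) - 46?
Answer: -26081756418863353/315780 ≈ -8.2595e+10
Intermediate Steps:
G = -246 (G = 5 - ((154 + 143) - 46) = 5 - (297 - 46) = 5 - 1*251 = 5 - 251 = -246)
O(R, n) = -6 (O(R, n) = 3 - (R + (-3 - R))² = 3 - 1*(-3)² = 3 - 1*9 = 3 - 9 = -6)
293353/(-315780) + 329884/(1/(O(541, G) - 250369)) = 293353/(-315780) + 329884/(1/(-6 - 250369)) = 293353*(-1/315780) + 329884/(1/(-250375)) = -293353/315780 + 329884/(-1/250375) = -293353/315780 + 329884*(-250375) = -293353/315780 - 82594706500 = -26081756418863353/315780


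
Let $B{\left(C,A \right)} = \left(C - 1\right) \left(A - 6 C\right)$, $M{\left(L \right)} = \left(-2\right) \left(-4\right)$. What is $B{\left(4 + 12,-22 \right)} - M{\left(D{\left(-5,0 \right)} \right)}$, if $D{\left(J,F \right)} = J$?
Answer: $-1778$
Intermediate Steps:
$M{\left(L \right)} = 8$
$B{\left(C,A \right)} = \left(-1 + C\right) \left(A - 6 C\right)$
$B{\left(4 + 12,-22 \right)} - M{\left(D{\left(-5,0 \right)} \right)} = \left(\left(-1\right) \left(-22\right) - 6 \left(4 + 12\right)^{2} + 6 \left(4 + 12\right) - 22 \left(4 + 12\right)\right) - 8 = \left(22 - 6 \cdot 16^{2} + 6 \cdot 16 - 352\right) - 8 = \left(22 - 1536 + 96 - 352\right) - 8 = -1770 - 8 = -1778$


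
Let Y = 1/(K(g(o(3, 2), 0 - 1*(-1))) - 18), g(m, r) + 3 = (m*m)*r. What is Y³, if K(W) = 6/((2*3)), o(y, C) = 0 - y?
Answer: -1/4913 ≈ -0.00020354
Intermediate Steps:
o(y, C) = -y
g(m, r) = -3 + r*m² (g(m, r) = -3 + (m*m)*r = -3 + m²*r = -3 + r*m²)
K(W) = 1 (K(W) = 6/6 = 6*(⅙) = 1)
Y = -1/17 (Y = 1/(1 - 18) = 1/(-17) = -1/17 ≈ -0.058824)
Y³ = (-1/17)³ = -1/4913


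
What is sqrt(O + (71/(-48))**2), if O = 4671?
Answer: 5*sqrt(430681)/48 ≈ 68.361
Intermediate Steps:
sqrt(O + (71/(-48))**2) = sqrt(4671 + (71/(-48))**2) = sqrt(4671 + (71*(-1/48))**2) = sqrt(4671 + (-71/48)**2) = sqrt(4671 + 5041/2304) = sqrt(10767025/2304) = 5*sqrt(430681)/48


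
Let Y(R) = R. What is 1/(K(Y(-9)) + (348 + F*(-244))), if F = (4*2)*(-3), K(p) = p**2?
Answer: 1/6285 ≈ 0.00015911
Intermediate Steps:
F = -24 (F = 8*(-3) = -24)
1/(K(Y(-9)) + (348 + F*(-244))) = 1/((-9)**2 + (348 - 24*(-244))) = 1/(81 + (348 + 5856)) = 1/(81 + 6204) = 1/6285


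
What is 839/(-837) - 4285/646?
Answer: -4128539/540702 ≈ -7.6355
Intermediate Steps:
839/(-837) - 4285/646 = 839*(-1/837) - 4285*1/646 = -839/837 - 4285/646 = -4128539/540702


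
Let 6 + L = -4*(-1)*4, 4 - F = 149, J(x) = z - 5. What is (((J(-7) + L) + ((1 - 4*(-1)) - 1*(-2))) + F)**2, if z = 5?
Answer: 16384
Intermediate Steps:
J(x) = 0 (J(x) = 5 - 5 = 0)
F = -145 (F = 4 - 1*149 = 4 - 149 = -145)
L = 10 (L = -6 - 4*(-1)*4 = -6 + 4*4 = -6 + 16 = 10)
(((J(-7) + L) + ((1 - 4*(-1)) - 1*(-2))) + F)**2 = (((0 + 10) + ((1 - 4*(-1)) - 1*(-2))) - 145)**2 = ((10 + ((1 + 4) + 2)) - 145)**2 = ((10 + (5 + 2)) - 145)**2 = ((10 + 7) - 145)**2 = (17 - 145)**2 = (-128)**2 = 16384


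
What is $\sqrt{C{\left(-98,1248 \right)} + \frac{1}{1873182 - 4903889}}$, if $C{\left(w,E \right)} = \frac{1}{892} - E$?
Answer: $\frac{i \sqrt{2280194096215440224917}}{1351695322} \approx 35.327 i$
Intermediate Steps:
$C{\left(w,E \right)} = \frac{1}{892} - E$
$\sqrt{C{\left(-98,1248 \right)} + \frac{1}{1873182 - 4903889}} = \sqrt{\left(\frac{1}{892} - 1248\right) + \frac{1}{1873182 - 4903889}} = \sqrt{\left(\frac{1}{892} - 1248\right) + \frac{1}{-3030707}} = \sqrt{- \frac{1113215}{892} - \frac{1}{3030707}} = \sqrt{- \frac{3373828493897}{2703390644}} = \frac{i \sqrt{2280194096215440224917}}{1351695322}$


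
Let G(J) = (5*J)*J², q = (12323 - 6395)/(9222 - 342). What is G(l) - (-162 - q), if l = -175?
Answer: -9914783563/370 ≈ -2.6797e+7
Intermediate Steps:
q = 247/370 (q = 5928/8880 = 5928*(1/8880) = 247/370 ≈ 0.66757)
G(J) = 5*J³
G(l) - (-162 - q) = 5*(-175)³ - (-162 - 1*247/370) = 5*(-5359375) - (-162 - 247/370) = -26796875 - 1*(-60187/370) = -26796875 + 60187/370 = -9914783563/370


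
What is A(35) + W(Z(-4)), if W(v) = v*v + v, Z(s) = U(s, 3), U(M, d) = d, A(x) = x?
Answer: 47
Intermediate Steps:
Z(s) = 3
W(v) = v + v² (W(v) = v² + v = v + v²)
A(35) + W(Z(-4)) = 35 + 3*(1 + 3) = 35 + 3*4 = 35 + 12 = 47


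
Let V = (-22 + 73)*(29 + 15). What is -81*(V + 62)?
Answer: -186786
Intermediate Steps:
V = 2244 (V = 51*44 = 2244)
-81*(V + 62) = -81*(2244 + 62) = -81*2306 = -186786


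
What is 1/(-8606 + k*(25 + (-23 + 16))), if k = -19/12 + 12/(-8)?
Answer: -2/17323 ≈ -0.00011545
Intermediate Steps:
k = -37/12 (k = -19*1/12 + 12*(-1/8) = -19/12 - 3/2 = -37/12 ≈ -3.0833)
1/(-8606 + k*(25 + (-23 + 16))) = 1/(-8606 - 37*(25 + (-23 + 16))/12) = 1/(-8606 - 37*(25 - 7)/12) = 1/(-8606 - 37/12*18) = 1/(-8606 - 111/2) = 1/(-17323/2) = -2/17323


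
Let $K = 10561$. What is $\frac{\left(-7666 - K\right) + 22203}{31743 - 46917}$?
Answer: $- \frac{1988}{7587} \approx -0.26203$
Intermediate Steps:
$\frac{\left(-7666 - K\right) + 22203}{31743 - 46917} = \frac{\left(-7666 - 10561\right) + 22203}{31743 - 46917} = \frac{\left(-7666 - 10561\right) + 22203}{-15174} = \left(-18227 + 22203\right) \left(- \frac{1}{15174}\right) = 3976 \left(- \frac{1}{15174}\right) = - \frac{1988}{7587}$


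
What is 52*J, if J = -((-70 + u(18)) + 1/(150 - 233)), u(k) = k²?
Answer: -1096212/83 ≈ -13207.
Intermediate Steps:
J = -21081/83 (J = -((-70 + 18²) + 1/(150 - 233)) = -((-70 + 324) + 1/(-83)) = -(254 - 1/83) = -1*21081/83 = -21081/83 ≈ -253.99)
52*J = 52*(-21081/83) = -1096212/83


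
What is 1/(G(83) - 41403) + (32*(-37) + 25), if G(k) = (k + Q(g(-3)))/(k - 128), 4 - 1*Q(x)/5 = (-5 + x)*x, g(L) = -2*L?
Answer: -2159458117/1863208 ≈ -1159.0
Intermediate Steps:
Q(x) = 20 - 5*x*(-5 + x) (Q(x) = 20 - 5*(-5 + x)*x = 20 - 5*x*(-5 + x))
G(k) = (-10 + k)/(-128 + k) (G(k) = (k + (20 - 5*(-2*(-3))² + 25*(-2*(-3))))/(k - 128) = (k + (20 - 5*6² + 25*6))/(-128 + k) = (k + (20 - 5*36 + 150))/(-128 + k) = (k + (20 - 180 + 150))/(-128 + k) = (k - 10)/(-128 + k) = (-10 + k)/(-128 + k))
1/(G(83) - 41403) + (32*(-37) + 25) = 1/((-10 + 83)/(-128 + 83) - 41403) + (32*(-37) + 25) = 1/(73/(-45) - 41403) + (-1184 + 25) = 1/(-1/45*73 - 41403) - 1159 = 1/(-73/45 - 41403) - 1159 = 1/(-1863208/45) - 1159 = -45/1863208 - 1159 = -2159458117/1863208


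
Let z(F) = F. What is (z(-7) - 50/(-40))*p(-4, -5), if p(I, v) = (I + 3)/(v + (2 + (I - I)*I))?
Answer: -23/12 ≈ -1.9167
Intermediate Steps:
p(I, v) = (3 + I)/(2 + v) (p(I, v) = (3 + I)/(v + (2 + 0*I)) = (3 + I)/(v + (2 + 0)) = (3 + I)/(v + 2) = (3 + I)/(2 + v))
(z(-7) - 50/(-40))*p(-4, -5) = (-7 - 50/(-40))*((3 - 4)/(2 - 5)) = (-7 - 50*(-1/40))*(-1/(-3)) = (-7 + 5/4)*(-⅓*(-1)) = -23/4*⅓ = -23/12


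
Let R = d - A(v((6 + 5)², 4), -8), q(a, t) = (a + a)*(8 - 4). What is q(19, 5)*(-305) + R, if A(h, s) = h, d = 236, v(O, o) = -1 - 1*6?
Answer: -46117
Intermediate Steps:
v(O, o) = -7 (v(O, o) = -1 - 6 = -7)
q(a, t) = 8*a (q(a, t) = (2*a)*4 = 8*a)
R = 243 (R = 236 - 1*(-7) = 236 + 7 = 243)
q(19, 5)*(-305) + R = (8*19)*(-305) + 243 = 152*(-305) + 243 = -46360 + 243 = -46117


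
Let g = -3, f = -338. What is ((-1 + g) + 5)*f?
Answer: -338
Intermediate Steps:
((-1 + g) + 5)*f = ((-1 - 3) + 5)*(-338) = (-4 + 5)*(-338) = 1*(-338) = -338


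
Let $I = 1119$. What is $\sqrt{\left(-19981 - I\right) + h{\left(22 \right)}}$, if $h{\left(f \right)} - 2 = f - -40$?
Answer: $2 i \sqrt{5259} \approx 145.04 i$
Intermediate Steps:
$h{\left(f \right)} = 42 + f$ ($h{\left(f \right)} = 2 + \left(f - -40\right) = 2 + \left(f + 40\right) = 2 + \left(40 + f\right) = 42 + f$)
$\sqrt{\left(-19981 - I\right) + h{\left(22 \right)}} = \sqrt{\left(-19981 - 1119\right) + \left(42 + 22\right)} = \sqrt{\left(-19981 - 1119\right) + 64} = \sqrt{-21100 + 64} = \sqrt{-21036} = 2 i \sqrt{5259}$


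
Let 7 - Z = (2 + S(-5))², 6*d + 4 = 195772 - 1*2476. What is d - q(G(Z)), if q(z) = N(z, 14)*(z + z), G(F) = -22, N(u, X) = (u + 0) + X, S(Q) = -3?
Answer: 95590/3 ≈ 31863.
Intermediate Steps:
d = 96646/3 (d = -⅔ + (195772 - 1*2476)/6 = -⅔ + (195772 - 2476)/6 = -⅔ + (⅙)*193296 = -⅔ + 32216 = 96646/3 ≈ 32215.)
N(u, X) = X + u (N(u, X) = u + X = X + u)
Z = 6 (Z = 7 - (2 - 3)² = 7 - 1*(-1)² = 7 - 1*1 = 7 - 1 = 6)
q(z) = 2*z*(14 + z) (q(z) = (14 + z)*(z + z) = (14 + z)*(2*z) = 2*z*(14 + z))
d - q(G(Z)) = 96646/3 - 2*(-22)*(14 - 22) = 96646/3 - 2*(-22)*(-8) = 96646/3 - 1*352 = 96646/3 - 352 = 95590/3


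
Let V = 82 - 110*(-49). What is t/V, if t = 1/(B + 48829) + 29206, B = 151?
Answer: 476836627/89339520 ≈ 5.3374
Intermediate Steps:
V = 5472 (V = 82 + 5390 = 5472)
t = 1430509881/48980 (t = 1/(151 + 48829) + 29206 = 1/48980 + 29206 = 1430509881/48980 ≈ 29206.)
t/V = (1430509881/48980)/5472 = (1430509881/48980)*(1/5472) = 476836627/89339520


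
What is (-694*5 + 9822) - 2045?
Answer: 4307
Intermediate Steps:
(-694*5 + 9822) - 2045 = (-3470 + 9822) - 2045 = 6352 - 2045 = 4307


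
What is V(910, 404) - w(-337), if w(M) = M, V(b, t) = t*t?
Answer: 163553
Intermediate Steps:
V(b, t) = t²
V(910, 404) - w(-337) = 404² - 1*(-337) = 163216 + 337 = 163553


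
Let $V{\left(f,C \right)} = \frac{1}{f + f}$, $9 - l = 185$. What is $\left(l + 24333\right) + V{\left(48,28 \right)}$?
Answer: $\frac{2319073}{96} \approx 24157.0$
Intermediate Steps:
$l = -176$ ($l = 9 - 185 = -176$)
$V{\left(f,C \right)} = \frac{1}{2 f}$
$\left(l + 24333\right) + V{\left(48,28 \right)} = \left(-176 + 24333\right) + \frac{1}{2 \cdot 48} = 24157 + \frac{1}{2} \cdot \frac{1}{48} = 24157 + \frac{1}{96} = \frac{2319073}{96}$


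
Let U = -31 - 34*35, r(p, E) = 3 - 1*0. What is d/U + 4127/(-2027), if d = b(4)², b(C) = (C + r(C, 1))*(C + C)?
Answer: -11395739/2474967 ≈ -4.6044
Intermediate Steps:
r(p, E) = 3 (r(p, E) = 3 + 0 = 3)
b(C) = 2*C*(3 + C) (b(C) = (C + 3)*(C + C) = (3 + C)*(2*C) = 2*C*(3 + C))
U = -1221 (U = -31 - 1190 = -1221)
d = 3136 (d = (2*4*(3 + 4))² = (2*4*7)² = 56² = 3136)
d/U + 4127/(-2027) = 3136/(-1221) + 4127/(-2027) = 3136*(-1/1221) + 4127*(-1/2027) = -3136/1221 - 4127/2027 = -11395739/2474967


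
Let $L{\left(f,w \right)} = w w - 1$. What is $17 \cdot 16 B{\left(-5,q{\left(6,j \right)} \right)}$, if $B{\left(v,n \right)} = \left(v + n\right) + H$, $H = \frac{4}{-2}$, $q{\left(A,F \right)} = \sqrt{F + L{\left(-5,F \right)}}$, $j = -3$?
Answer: $-1904 + 272 \sqrt{5} \approx -1295.8$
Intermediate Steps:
$L{\left(f,w \right)} = -1 + w^{2}$ ($L{\left(f,w \right)} = w^{2} - 1 = -1 + w^{2}$)
$q{\left(A,F \right)} = \sqrt{-1 + F + F^{2}}$ ($q{\left(A,F \right)} = \sqrt{F + \left(-1 + F^{2}\right)} = \sqrt{-1 + F + F^{2}}$)
$H = -2$ ($H = 4 \left(- \frac{1}{2}\right) = -2$)
$B{\left(v,n \right)} = -2 + n + v$ ($B{\left(v,n \right)} = \left(v + n\right) - 2 = \left(n + v\right) - 2 = -2 + n + v$)
$17 \cdot 16 B{\left(-5,q{\left(6,j \right)} \right)} = 17 \cdot 16 \left(-2 + \sqrt{-1 - 3 + \left(-3\right)^{2}} - 5\right) = 272 \left(-2 + \sqrt{-1 - 3 + 9} - 5\right) = 272 \left(-2 + \sqrt{5} - 5\right) = 272 \left(-7 + \sqrt{5}\right) = -1904 + 272 \sqrt{5}$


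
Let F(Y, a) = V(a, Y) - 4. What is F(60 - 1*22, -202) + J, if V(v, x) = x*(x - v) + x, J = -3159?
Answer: 5995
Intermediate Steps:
V(v, x) = x + x*(x - v)
F(Y, a) = -4 + Y*(1 + Y - a) (F(Y, a) = Y*(1 + Y - a) - 4 = -4 + Y*(1 + Y - a))
F(60 - 1*22, -202) + J = (-4 + (60 - 1*22)*(1 + (60 - 1*22) - 1*(-202))) - 3159 = (-4 + (60 - 22)*(1 + (60 - 22) + 202)) - 3159 = (-4 + 38*(1 + 38 + 202)) - 3159 = (-4 + 38*241) - 3159 = (-4 + 9158) - 3159 = 9154 - 3159 = 5995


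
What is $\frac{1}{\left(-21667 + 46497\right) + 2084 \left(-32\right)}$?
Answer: $- \frac{1}{41858} \approx -2.389 \cdot 10^{-5}$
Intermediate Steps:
$\frac{1}{\left(-21667 + 46497\right) + 2084 \left(-32\right)} = \frac{1}{24830 - 66688} = \frac{1}{-41858} = - \frac{1}{41858}$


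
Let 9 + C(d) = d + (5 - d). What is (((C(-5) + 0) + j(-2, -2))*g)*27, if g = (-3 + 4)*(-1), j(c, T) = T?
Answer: 162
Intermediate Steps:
C(d) = -4 (C(d) = -9 + (d + (5 - d)) = -9 + 5 = -4)
g = -1 (g = 1*(-1) = -1)
(((C(-5) + 0) + j(-2, -2))*g)*27 = (((-4 + 0) - 2)*(-1))*27 = ((-4 - 2)*(-1))*27 = -6*(-1)*27 = 6*27 = 162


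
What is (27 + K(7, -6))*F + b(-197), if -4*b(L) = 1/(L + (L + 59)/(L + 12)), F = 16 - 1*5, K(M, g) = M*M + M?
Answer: 132593349/145228 ≈ 913.00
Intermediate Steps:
K(M, g) = M + M² (K(M, g) = M² + M = M + M²)
F = 11 (F = 16 - 5 = 11)
b(L) = -1/(4*(L + (59 + L)/(12 + L))) (b(L) = -1/(4*(L + (L + 59)/(L + 12))) = -1/(4*(L + (59 + L)/(12 + L))))
(27 + K(7, -6))*F + b(-197) = (27 + 7*(1 + 7))*11 + (-12 - 1*(-197))/(4*(59 + (-197)² + 13*(-197))) = (27 + 7*8)*11 + (-12 + 197)/(4*(59 + 38809 - 2561)) = (27 + 56)*11 + (¼)*185/36307 = 83*11 + (¼)*(1/36307)*185 = 913 + 185/145228 = 132593349/145228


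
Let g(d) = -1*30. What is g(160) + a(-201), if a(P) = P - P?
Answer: -30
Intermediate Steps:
g(d) = -30
a(P) = 0
g(160) + a(-201) = -30 + 0 = -30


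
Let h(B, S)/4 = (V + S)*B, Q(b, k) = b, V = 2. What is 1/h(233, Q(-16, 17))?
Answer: -1/13048 ≈ -7.6640e-5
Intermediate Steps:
h(B, S) = 4*B*(2 + S) (h(B, S) = 4*((2 + S)*B) = 4*(B*(2 + S)) = 4*B*(2 + S))
1/h(233, Q(-16, 17)) = 1/(4*233*(2 - 16)) = 1/(4*233*(-14)) = 1/(-13048) = -1/13048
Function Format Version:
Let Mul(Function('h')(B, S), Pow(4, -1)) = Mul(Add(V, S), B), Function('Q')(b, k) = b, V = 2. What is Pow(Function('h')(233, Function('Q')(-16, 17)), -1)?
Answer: Rational(-1, 13048) ≈ -7.6640e-5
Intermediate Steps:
Function('h')(B, S) = Mul(4, B, Add(2, S)) (Function('h')(B, S) = Mul(4, Mul(Add(2, S), B)) = Mul(4, Mul(B, Add(2, S))) = Mul(4, B, Add(2, S)))
Pow(Function('h')(233, Function('Q')(-16, 17)), -1) = Pow(Mul(4, 233, Add(2, -16)), -1) = Pow(Mul(4, 233, -14), -1) = Pow(-13048, -1) = Rational(-1, 13048)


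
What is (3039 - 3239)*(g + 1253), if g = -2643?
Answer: 278000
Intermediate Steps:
(3039 - 3239)*(g + 1253) = (3039 - 3239)*(-2643 + 1253) = -200*(-1390) = 278000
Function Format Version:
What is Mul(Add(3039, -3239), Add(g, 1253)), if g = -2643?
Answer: 278000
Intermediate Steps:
Mul(Add(3039, -3239), Add(g, 1253)) = Mul(Add(3039, -3239), Add(-2643, 1253)) = Mul(-200, -1390) = 278000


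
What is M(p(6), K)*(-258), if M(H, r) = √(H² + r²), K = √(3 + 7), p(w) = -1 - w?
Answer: -258*√59 ≈ -1981.7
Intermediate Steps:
K = √10 ≈ 3.1623
M(p(6), K)*(-258) = √((-1 - 1*6)² + (√10)²)*(-258) = √((-1 - 6)² + 10)*(-258) = √((-7)² + 10)*(-258) = √(49 + 10)*(-258) = √59*(-258) = -258*√59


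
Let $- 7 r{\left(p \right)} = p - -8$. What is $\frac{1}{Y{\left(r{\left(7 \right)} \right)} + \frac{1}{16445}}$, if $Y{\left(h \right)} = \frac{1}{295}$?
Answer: $\frac{970255}{3348} \approx 289.8$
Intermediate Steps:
$r{\left(p \right)} = - \frac{8}{7} - \frac{p}{7}$ ($r{\left(p \right)} = - \frac{p - -8}{7} = - \frac{p + 8}{7} = - \frac{8 + p}{7} = - \frac{8}{7} - \frac{p}{7}$)
$Y{\left(h \right)} = \frac{1}{295}$
$\frac{1}{Y{\left(r{\left(7 \right)} \right)} + \frac{1}{16445}} = \frac{1}{\frac{1}{295} + \frac{1}{16445}} = \frac{1}{\frac{3348}{970255}} = \frac{970255}{3348}$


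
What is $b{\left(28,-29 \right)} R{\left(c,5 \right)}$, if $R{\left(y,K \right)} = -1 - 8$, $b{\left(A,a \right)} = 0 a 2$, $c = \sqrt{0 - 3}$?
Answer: $0$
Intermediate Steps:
$c = i \sqrt{3}$ ($c = \sqrt{-3} = i \sqrt{3} \approx 1.732 i$)
$b{\left(A,a \right)} = 0$ ($b{\left(A,a \right)} = 0 \cdot 2 = 0$)
$R{\left(y,K \right)} = -9$ ($R{\left(y,K \right)} = -1 - 8 = -9$)
$b{\left(28,-29 \right)} R{\left(c,5 \right)} = 0 \left(-9\right) = 0$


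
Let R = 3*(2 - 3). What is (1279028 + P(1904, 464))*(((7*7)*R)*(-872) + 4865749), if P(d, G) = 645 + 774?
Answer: 6394466528051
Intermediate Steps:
R = -3 (R = 3*(-1) = -3)
P(d, G) = 1419
(1279028 + P(1904, 464))*(((7*7)*R)*(-872) + 4865749) = (1279028 + 1419)*(((7*7)*(-3))*(-872) + 4865749) = 1280447*((49*(-3))*(-872) + 4865749) = 1280447*(-147*(-872) + 4865749) = 1280447*(128184 + 4865749) = 1280447*4993933 = 6394466528051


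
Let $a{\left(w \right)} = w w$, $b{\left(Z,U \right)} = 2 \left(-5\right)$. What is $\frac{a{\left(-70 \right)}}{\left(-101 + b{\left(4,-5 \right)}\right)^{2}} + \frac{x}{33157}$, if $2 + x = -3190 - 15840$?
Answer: $- \frac{72023972}{408527397} \approx -0.1763$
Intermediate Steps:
$b{\left(Z,U \right)} = -10$
$a{\left(w \right)} = w^{2}$
$x = -19032$ ($x = -2 - 19030 = -19032$)
$\frac{a{\left(-70 \right)}}{\left(-101 + b{\left(4,-5 \right)}\right)^{2}} + \frac{x}{33157} = \frac{\left(-70\right)^{2}}{\left(-101 - 10\right)^{2}} - \frac{19032}{33157} = \frac{4900}{\left(-111\right)^{2}} - \frac{19032}{33157} = \frac{4900}{12321} - \frac{19032}{33157} = - \frac{72023972}{408527397}$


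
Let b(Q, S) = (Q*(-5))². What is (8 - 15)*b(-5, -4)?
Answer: -4375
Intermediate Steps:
b(Q, S) = 25*Q² (b(Q, S) = (-5*Q)² = 25*Q²)
(8 - 15)*b(-5, -4) = (8 - 15)*(25*(-5)²) = -175*25 = -7*625 = -4375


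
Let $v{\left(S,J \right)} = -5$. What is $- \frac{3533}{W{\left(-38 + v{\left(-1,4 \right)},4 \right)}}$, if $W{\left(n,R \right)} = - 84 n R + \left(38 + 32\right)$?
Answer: $- \frac{3533}{14518} \approx -0.24335$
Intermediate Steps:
$W{\left(n,R \right)} = 70 - 84 R n$ ($W{\left(n,R \right)} = - 84 R n + 70 = 70 - 84 R n$)
$- \frac{3533}{W{\left(-38 + v{\left(-1,4 \right)},4 \right)}} = - \frac{3533}{70 - 336 \left(-38 - 5\right)} = - \frac{3533}{70 - 336 \left(-43\right)} = - \frac{3533}{70 + 14448} = - \frac{3533}{14518}$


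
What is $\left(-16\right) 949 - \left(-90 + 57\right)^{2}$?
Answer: $-16273$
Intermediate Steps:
$\left(-16\right) 949 - \left(-90 + 57\right)^{2} = -15184 - \left(-33\right)^{2} = -15184 - 1089 = -16273$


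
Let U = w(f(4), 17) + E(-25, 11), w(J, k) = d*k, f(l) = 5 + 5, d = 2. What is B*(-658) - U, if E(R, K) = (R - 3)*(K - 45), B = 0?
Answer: -986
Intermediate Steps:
f(l) = 10
w(J, k) = 2*k
E(R, K) = (-45 + K)*(-3 + R) (E(R, K) = (-3 + R)*(-45 + K) = (-45 + K)*(-3 + R))
U = 986 (U = 2*17 + (135 - 45*(-25) - 3*11 + 11*(-25)) = 34 + (135 + 1125 - 33 - 275) = 34 + 952 = 986)
B*(-658) - U = 0*(-658) - 1*986 = 0 - 986 = -986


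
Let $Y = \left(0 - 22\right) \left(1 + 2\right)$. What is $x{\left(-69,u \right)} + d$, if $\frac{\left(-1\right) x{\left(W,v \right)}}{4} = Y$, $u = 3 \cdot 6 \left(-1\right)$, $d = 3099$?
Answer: $3363$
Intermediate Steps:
$u = -18$ ($u = 18 \left(-1\right) = -18$)
$Y = -66$ ($Y = \left(0 - 22\right) 3 = \left(-22\right) 3 = -66$)
$x{\left(W,v \right)} = 264$ ($x{\left(W,v \right)} = \left(-4\right) \left(-66\right) = 264$)
$x{\left(-69,u \right)} + d = 264 + 3099 = 3363$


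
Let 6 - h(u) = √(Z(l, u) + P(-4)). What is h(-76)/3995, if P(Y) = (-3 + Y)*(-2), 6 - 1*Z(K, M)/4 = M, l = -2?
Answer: 6/3995 - 3*√38/3995 ≈ -0.0031272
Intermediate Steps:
Z(K, M) = 24 - 4*M
P(Y) = 6 - 2*Y
h(u) = 6 - √(38 - 4*u) (h(u) = 6 - √((24 - 4*u) + (6 - 2*(-4))) = 6 - √((24 - 4*u) + (6 + 8)) = 6 - √((24 - 4*u) + 14) = 6 - √(38 - 4*u))
h(-76)/3995 = (6 - √(38 - 4*(-76)))/3995 = (6 - √(38 + 304))*(1/3995) = (6 - √342)*(1/3995) = (6 - 3*√38)*(1/3995) = 6/3995 - 3*√38/3995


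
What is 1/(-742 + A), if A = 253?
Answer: -1/489 ≈ -0.0020450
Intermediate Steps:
1/(-742 + A) = 1/(-742 + 253) = 1/(-489) = -1/489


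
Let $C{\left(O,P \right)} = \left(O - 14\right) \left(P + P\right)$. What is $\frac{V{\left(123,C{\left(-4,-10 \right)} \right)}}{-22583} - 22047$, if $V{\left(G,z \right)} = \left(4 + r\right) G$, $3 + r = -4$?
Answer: $- \frac{497887032}{22583} \approx -22047.0$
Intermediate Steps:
$C{\left(O,P \right)} = 2 P \left(-14 + O\right)$ ($C{\left(O,P \right)} = \left(-14 + O\right) 2 P = 2 P \left(-14 + O\right)$)
$r = -7$ ($r = -3 - 4 = -7$)
$V{\left(G,z \right)} = - 3 G$ ($V{\left(G,z \right)} = \left(4 - 7\right) G = - 3 G$)
$\frac{V{\left(123,C{\left(-4,-10 \right)} \right)}}{-22583} - 22047 = \frac{\left(-3\right) 123}{-22583} - 22047 = \left(-369\right) \left(- \frac{1}{22583}\right) - 22047 = \frac{369}{22583} - 22047 = - \frac{497887032}{22583}$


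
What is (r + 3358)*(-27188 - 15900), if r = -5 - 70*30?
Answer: -53989264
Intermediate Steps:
r = -2105 (r = -5 - 2100 = -2105)
(r + 3358)*(-27188 - 15900) = (-2105 + 3358)*(-27188 - 15900) = 1253*(-43088) = -53989264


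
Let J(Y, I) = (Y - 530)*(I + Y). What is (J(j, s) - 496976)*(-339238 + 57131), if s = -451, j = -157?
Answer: 22365442960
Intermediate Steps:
J(Y, I) = (-530 + Y)*(I + Y)
(J(j, s) - 496976)*(-339238 + 57131) = (((-157)² - 530*(-451) - 530*(-157) - 451*(-157)) - 496976)*(-339238 + 57131) = ((24649 + 239030 + 83210 + 70807) - 496976)*(-282107) = (417696 - 496976)*(-282107) = -79280*(-282107) = 22365442960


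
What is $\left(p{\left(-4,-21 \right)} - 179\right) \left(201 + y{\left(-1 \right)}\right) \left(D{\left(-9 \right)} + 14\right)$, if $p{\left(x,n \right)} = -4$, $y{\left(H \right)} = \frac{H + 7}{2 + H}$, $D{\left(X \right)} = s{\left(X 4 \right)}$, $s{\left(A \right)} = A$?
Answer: $833382$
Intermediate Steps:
$D{\left(X \right)} = 4 X$ ($D{\left(X \right)} = X 4 = 4 X$)
$y{\left(H \right)} = \frac{7 + H}{2 + H}$
$\left(p{\left(-4,-21 \right)} - 179\right) \left(201 + y{\left(-1 \right)}\right) \left(D{\left(-9 \right)} + 14\right) = \left(-4 - 179\right) \left(201 + \frac{7 - 1}{2 - 1}\right) \left(4 \left(-9\right) + 14\right) = - 183 \left(201 + 1^{-1} \cdot 6\right) \left(-36 + 14\right) = - 183 \left(201 + 1 \cdot 6\right) \left(-22\right) = - 183 \left(201 + 6\right) \left(-22\right) = - 183 \cdot 207 \left(-22\right) = \left(-183\right) \left(-4554\right) = 833382$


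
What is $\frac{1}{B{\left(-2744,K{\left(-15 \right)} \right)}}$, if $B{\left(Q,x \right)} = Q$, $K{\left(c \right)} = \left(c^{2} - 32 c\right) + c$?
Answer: $- \frac{1}{2744} \approx -0.00036443$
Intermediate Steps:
$K{\left(c \right)} = c^{2} - 31 c$
$\frac{1}{B{\left(-2744,K{\left(-15 \right)} \right)}} = \frac{1}{-2744} = - \frac{1}{2744}$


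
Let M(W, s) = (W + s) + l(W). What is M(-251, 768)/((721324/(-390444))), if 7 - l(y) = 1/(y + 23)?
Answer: -3887293001/13705156 ≈ -283.64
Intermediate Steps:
l(y) = 7 - 1/(23 + y) (l(y) = 7 - 1/(y + 23) = 7 - 1/(23 + y))
M(W, s) = W + s + (160 + 7*W)/(23 + W) (M(W, s) = (W + s) + (160 + 7*W)/(23 + W) = W + s + (160 + 7*W)/(23 + W))
M(-251, 768)/((721324/(-390444))) = ((160 + 7*(-251) + (23 - 251)*(-251 + 768))/(23 - 251))/((721324/(-390444))) = ((160 - 1757 - 228*517)/(-228))/((721324*(-1/390444))) = (-(160 - 1757 - 117876)/228)/(-180331/97611) = -1/228*(-119473)*(-97611/180331) = (119473/228)*(-97611/180331) = -3887293001/13705156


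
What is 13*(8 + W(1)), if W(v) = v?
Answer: 117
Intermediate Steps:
13*(8 + W(1)) = 13*(8 + 1) = 13*9 = 117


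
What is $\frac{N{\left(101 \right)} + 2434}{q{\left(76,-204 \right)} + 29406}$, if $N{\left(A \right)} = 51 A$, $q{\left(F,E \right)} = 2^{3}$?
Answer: $\frac{7585}{29414} \approx 0.25787$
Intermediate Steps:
$q{\left(F,E \right)} = 8$
$\frac{N{\left(101 \right)} + 2434}{q{\left(76,-204 \right)} + 29406} = \frac{51 \cdot 101 + 2434}{8 + 29406} = \frac{5151 + 2434}{29414} = 7585 \cdot \frac{1}{29414} = \frac{7585}{29414}$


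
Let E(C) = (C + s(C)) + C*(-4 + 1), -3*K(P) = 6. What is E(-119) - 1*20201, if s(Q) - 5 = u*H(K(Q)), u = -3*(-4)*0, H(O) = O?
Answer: -19958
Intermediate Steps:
K(P) = -2 (K(P) = -⅓*6 = -2)
u = 0 (u = 12*0 = 0)
s(Q) = 5 (s(Q) = 5 + 0*(-2) = 5 + 0 = 5)
E(C) = 5 - 2*C (E(C) = (C + 5) + C*(-4 + 1) = (5 + C) + C*(-3) = (5 + C) - 3*C = 5 - 2*C)
E(-119) - 1*20201 = (5 - 2*(-119)) - 1*20201 = (5 + 238) - 20201 = 243 - 20201 = -19958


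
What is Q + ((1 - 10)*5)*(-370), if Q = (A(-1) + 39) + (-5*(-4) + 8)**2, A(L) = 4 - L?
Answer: 17478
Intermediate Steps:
Q = 828 (Q = ((4 - 1*(-1)) + 39) + (-5*(-4) + 8)**2 = ((4 + 1) + 39) + (20 + 8)**2 = (5 + 39) + 28**2 = 44 + 784 = 828)
Q + ((1 - 10)*5)*(-370) = 828 + ((1 - 10)*5)*(-370) = 828 - 9*5*(-370) = 828 - 45*(-370) = 828 + 16650 = 17478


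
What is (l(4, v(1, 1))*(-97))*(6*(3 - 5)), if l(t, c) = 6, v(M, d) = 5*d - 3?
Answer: 6984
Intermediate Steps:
v(M, d) = -3 + 5*d
(l(4, v(1, 1))*(-97))*(6*(3 - 5)) = (6*(-97))*(6*(3 - 5)) = -3492*(-2) = -582*(-12) = 6984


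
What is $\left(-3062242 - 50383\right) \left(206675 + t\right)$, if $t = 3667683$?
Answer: $-12059423569750$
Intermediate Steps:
$\left(-3062242 - 50383\right) \left(206675 + t\right) = \left(-3062242 - 50383\right) \left(206675 + 3667683\right) = \left(-3112625\right) 3874358 = -12059423569750$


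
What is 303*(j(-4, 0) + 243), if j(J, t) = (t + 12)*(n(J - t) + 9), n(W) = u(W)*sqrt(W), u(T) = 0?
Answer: 106353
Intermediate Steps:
n(W) = 0 (n(W) = 0*sqrt(W) = 0)
j(J, t) = 108 + 9*t (j(J, t) = (t + 12)*(0 + 9) = (12 + t)*9 = 108 + 9*t)
303*(j(-4, 0) + 243) = 303*((108 + 9*0) + 243) = 303*((108 + 0) + 243) = 303*(108 + 243) = 303*351 = 106353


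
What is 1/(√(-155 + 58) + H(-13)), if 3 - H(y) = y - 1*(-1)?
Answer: 15/322 - I*√97/322 ≈ 0.046584 - 0.030587*I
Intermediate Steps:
H(y) = 2 - y (H(y) = 3 - (y - 1*(-1)) = 3 - (y + 1) = 3 - (1 + y) = 3 + (-1 - y) = 2 - y)
1/(√(-155 + 58) + H(-13)) = 1/(√(-155 + 58) + (2 - 1*(-13))) = 1/(√(-97) + (2 + 13)) = 1/(I*√97 + 15) = 1/(15 + I*√97)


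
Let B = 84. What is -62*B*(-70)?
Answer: 364560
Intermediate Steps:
-62*B*(-70) = -62*84*(-70) = -5208*(-70) = 364560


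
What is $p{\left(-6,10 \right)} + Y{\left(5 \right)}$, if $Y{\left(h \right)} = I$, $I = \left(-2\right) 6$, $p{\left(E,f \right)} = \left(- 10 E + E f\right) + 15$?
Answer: $3$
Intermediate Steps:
$p{\left(E,f \right)} = 15 - 10 E + E f$
$I = -12$
$Y{\left(h \right)} = -12$
$p{\left(-6,10 \right)} + Y{\left(5 \right)} = \left(15 - -60 - 60\right) - 12 = \left(15 + 60 - 60\right) - 12 = 15 - 12 = 3$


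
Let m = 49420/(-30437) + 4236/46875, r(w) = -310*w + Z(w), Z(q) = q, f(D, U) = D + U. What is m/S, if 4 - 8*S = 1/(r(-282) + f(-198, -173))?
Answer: -56241247676224/18339719234375 ≈ -3.0666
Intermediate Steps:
r(w) = -309*w (r(w) = -310*w + w = -309*w)
S = 347067/694136 (S = 1/2 - 1/(8*(-309*(-282) + (-198 - 173))) = 1/2 - 1/(8*(87138 - 371)) = 1/2 - 1/8/86767 = 1/2 - 1/8*1/86767 = 1/2 - 1/694136 = 347067/694136 ≈ 0.50000)
m = -729210456/475578125 (m = 49420*(-1/30437) + 4236*(1/46875) = -49420/30437 + 1412/15625 = -729210456/475578125 ≈ -1.5333)
m/S = -729210456/(475578125*347067/694136) = -729210456/475578125*694136/347067 = -56241247676224/18339719234375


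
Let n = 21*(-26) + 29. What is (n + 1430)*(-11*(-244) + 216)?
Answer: 2647700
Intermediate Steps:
n = -517 (n = -546 + 29 = -517)
(n + 1430)*(-11*(-244) + 216) = (-517 + 1430)*(-11*(-244) + 216) = 913*(2684 + 216) = 913*2900 = 2647700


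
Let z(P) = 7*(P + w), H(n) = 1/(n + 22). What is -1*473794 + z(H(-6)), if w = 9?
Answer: -7579689/16 ≈ -4.7373e+5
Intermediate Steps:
H(n) = 1/(22 + n)
z(P) = 63 + 7*P (z(P) = 7*(P + 9) = 7*(9 + P) = 63 + 7*P)
-1*473794 + z(H(-6)) = -1*473794 + (63 + 7/(22 - 6)) = -473794 + (63 + 7/16) = -473794 + 1015/16 = -7579689/16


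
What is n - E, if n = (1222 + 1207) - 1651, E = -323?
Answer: 1101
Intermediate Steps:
n = 778 (n = 2429 - 1651 = 778)
n - E = 778 - 1*(-323) = 778 + 323 = 1101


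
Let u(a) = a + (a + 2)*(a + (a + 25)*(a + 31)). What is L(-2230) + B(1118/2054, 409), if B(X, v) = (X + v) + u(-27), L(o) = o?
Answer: -76824/79 ≈ -972.46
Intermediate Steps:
u(a) = a + (2 + a)*(a + (25 + a)*(31 + a))
B(X, v) = 848 + X + v (B(X, v) = (X + v) + (1550 + (-27)³ + 59*(-27)² + 890*(-27)) = (X + v) + (1550 - 19683 + 59*729 - 24030) = (X + v) + (1550 - 19683 + 43011 - 24030) = (X + v) + 848 = 848 + X + v)
L(-2230) + B(1118/2054, 409) = -2230 + (848 + 1118/2054 + 409) = -2230 + (848 + 1118*(1/2054) + 409) = -2230 + (848 + 43/79 + 409) = -2230 + 99346/79 = -76824/79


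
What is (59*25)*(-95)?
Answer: -140125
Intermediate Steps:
(59*25)*(-95) = 1475*(-95) = -140125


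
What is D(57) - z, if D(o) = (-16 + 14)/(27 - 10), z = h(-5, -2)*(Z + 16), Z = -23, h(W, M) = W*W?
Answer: 2973/17 ≈ 174.88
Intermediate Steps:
h(W, M) = W²
z = -175 (z = (-5)²*(-23 + 16) = 25*(-7) = -175)
D(o) = -2/17
D(57) - z = -2/17 - 1*(-175) = -2/17 + 175 = 2973/17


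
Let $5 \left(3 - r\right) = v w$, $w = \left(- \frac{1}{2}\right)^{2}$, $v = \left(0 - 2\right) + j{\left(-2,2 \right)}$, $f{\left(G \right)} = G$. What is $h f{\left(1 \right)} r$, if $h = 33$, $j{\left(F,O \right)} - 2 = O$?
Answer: $\frac{957}{10} \approx 95.7$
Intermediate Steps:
$j{\left(F,O \right)} = 2 + O$
$v = 2$ ($v = \left(0 - 2\right) + \left(2 + 2\right) = -2 + 4 = 2$)
$w = \frac{1}{4}$ ($w = \left(\left(-1\right) \frac{1}{2}\right)^{2} = \left(- \frac{1}{2}\right)^{2} = \frac{1}{4} \approx 0.25$)
$r = \frac{29}{10}$ ($r = 3 - \frac{2 \cdot \frac{1}{4}}{5} = 3 - \frac{1}{10} = \frac{29}{10} \approx 2.9$)
$h f{\left(1 \right)} r = 33 \cdot 1 \cdot \frac{29}{10} = 33 \cdot \frac{29}{10} = \frac{957}{10}$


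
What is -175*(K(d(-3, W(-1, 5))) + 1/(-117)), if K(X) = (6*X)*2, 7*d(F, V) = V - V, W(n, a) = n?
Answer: 175/117 ≈ 1.4957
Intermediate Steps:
d(F, V) = 0 (d(F, V) = (V - V)/7 = (⅐)*0 = 0)
K(X) = 12*X
-175*(K(d(-3, W(-1, 5))) + 1/(-117)) = -175*(12*0 + 1/(-117)) = -175*(0 - 1/117) = -175*(-1/117) = 175/117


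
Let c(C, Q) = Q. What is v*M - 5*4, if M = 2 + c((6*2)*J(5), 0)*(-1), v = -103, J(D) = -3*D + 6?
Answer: -226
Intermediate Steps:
J(D) = 6 - 3*D
M = 2 (M = 2 + 0*(-1) = 2 + 0 = 2)
v*M - 5*4 = -103*2 - 5*4 = -206 - 20 = -226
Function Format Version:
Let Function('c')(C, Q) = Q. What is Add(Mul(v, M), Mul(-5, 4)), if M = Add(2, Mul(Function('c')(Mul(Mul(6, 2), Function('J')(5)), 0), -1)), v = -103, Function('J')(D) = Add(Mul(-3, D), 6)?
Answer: -226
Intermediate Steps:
Function('J')(D) = Add(6, Mul(-3, D))
M = 2 (M = Add(2, Mul(0, -1)) = Add(2, 0) = 2)
Add(Mul(v, M), Mul(-5, 4)) = Add(Mul(-103, 2), Mul(-5, 4)) = Add(-206, -20) = -226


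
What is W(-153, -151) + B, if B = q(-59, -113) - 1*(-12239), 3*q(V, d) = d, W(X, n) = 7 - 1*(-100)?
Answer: 36925/3 ≈ 12308.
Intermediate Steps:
W(X, n) = 107 (W(X, n) = 7 + 100 = 107)
q(V, d) = d/3
B = 36604/3 (B = (⅓)*(-113) - 1*(-12239) = -113/3 + 12239 = 36604/3 ≈ 12201.)
W(-153, -151) + B = 107 + 36604/3 = 36925/3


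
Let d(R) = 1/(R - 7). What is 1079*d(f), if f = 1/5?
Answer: -5395/34 ≈ -158.68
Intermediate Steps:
f = ⅕ ≈ 0.20000
d(R) = 1/(-7 + R)
1079*d(f) = 1079/(-7 + ⅕) = 1079/(-34/5) = 1079*(-5/34) = -5395/34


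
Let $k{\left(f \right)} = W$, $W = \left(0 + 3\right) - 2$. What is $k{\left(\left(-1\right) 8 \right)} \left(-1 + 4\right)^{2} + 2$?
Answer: $11$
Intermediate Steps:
$W = 1$ ($W = 3 - 2 = 1$)
$k{\left(f \right)} = 1$
$k{\left(\left(-1\right) 8 \right)} \left(-1 + 4\right)^{2} + 2 = 1 \left(-1 + 4\right)^{2} + 2 = 1 \cdot 3^{2} + 2 = 1 \cdot 9 + 2 = 9 + 2 = 11$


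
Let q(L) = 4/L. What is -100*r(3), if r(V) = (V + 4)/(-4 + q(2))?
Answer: 350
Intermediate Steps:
r(V) = -2 - V/2 (r(V) = (V + 4)/(-4 + 4/2) = (4 + V)/(-4 + 4*(1/2)) = (4 + V)/(-4 + 2) = (4 + V)/(-2) = (4 + V)*(-1/2) = -2 - V/2)
-100*r(3) = -100*(-2 - 1/2*3) = -100*(-2 - 3/2) = -100*(-7/2) = 350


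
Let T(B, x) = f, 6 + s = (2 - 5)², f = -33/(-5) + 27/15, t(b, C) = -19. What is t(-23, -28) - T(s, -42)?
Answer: -137/5 ≈ -27.400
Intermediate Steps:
f = 42/5 (f = -33*(-⅕) + 27*(1/15) = 33/5 + 9/5 = 42/5 ≈ 8.4000)
s = 3 (s = -6 + (2 - 5)² = -6 + (-3)² = -6 + 9 = 3)
T(B, x) = 42/5
t(-23, -28) - T(s, -42) = -19 - 1*42/5 = -19 - 42/5 = -137/5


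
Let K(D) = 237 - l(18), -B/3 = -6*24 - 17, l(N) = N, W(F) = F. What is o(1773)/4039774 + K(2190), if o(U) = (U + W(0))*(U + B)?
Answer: 444355197/2019887 ≈ 219.99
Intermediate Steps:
B = 483 (B = -3*(-6*24 - 17) = -3*(-144 - 17) = -3*(-161) = 483)
K(D) = 219 (K(D) = 237 - 1*18 = 237 - 18 = 219)
o(U) = U*(483 + U) (o(U) = (U + 0)*(U + 483) = U*(483 + U))
o(1773)/4039774 + K(2190) = (1773*(483 + 1773))/4039774 + 219 = (1773*2256)*(1/4039774) + 219 = 3999888*(1/4039774) + 219 = 1999944/2019887 + 219 = 444355197/2019887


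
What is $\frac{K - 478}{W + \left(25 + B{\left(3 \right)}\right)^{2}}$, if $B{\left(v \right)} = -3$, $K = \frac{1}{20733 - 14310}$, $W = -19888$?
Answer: $\frac{62657}{2543508} \approx 0.024634$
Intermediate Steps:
$K = \frac{1}{6423} \approx 0.00015569$
$\frac{K - 478}{W + \left(25 + B{\left(3 \right)}\right)^{2}} = \frac{\frac{1}{6423} - 478}{-19888 + \left(25 - 3\right)^{2}} = - \frac{3070193}{6423 \left(-19888 + 22^{2}\right)} = - \frac{3070193}{6423 \left(-19888 + 484\right)} = - \frac{3070193}{6423 \left(-19404\right)} = \left(- \frac{3070193}{6423}\right) \left(- \frac{1}{19404}\right) = \frac{62657}{2543508}$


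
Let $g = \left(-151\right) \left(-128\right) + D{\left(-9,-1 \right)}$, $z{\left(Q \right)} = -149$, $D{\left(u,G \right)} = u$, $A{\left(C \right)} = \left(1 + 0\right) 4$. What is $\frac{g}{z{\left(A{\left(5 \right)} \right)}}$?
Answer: $- \frac{19319}{149} \approx -129.66$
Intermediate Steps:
$A{\left(C \right)} = 4$ ($A{\left(C \right)} = 1 \cdot 4 = 4$)
$g = 19319$ ($g = \left(-151\right) \left(-128\right) - 9 = 19328 - 9 = 19319$)
$\frac{g}{z{\left(A{\left(5 \right)} \right)}} = \frac{19319}{-149} = 19319 \left(- \frac{1}{149}\right) = - \frac{19319}{149}$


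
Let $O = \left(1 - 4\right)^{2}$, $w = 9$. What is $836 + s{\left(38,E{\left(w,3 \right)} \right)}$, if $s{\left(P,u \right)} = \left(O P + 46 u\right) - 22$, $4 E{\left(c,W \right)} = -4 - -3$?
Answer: $\frac{2289}{2} \approx 1144.5$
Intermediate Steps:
$E{\left(c,W \right)} = - \frac{1}{4}$ ($E{\left(c,W \right)} = \frac{-4 - -3}{4} = \frac{-4 + 3}{4} = \frac{1}{4} \left(-1\right) = - \frac{1}{4}$)
$O = 9$ ($O = \left(-3\right)^{2} = 9$)
$s{\left(P,u \right)} = -22 + 9 P + 46 u$ ($s{\left(P,u \right)} = \left(9 P + 46 u\right) - 22 = -22 + 9 P + 46 u$)
$836 + s{\left(38,E{\left(w,3 \right)} \right)} = 836 + \left(-22 + 9 \cdot 38 + 46 \left(- \frac{1}{4}\right)\right) = 836 - - \frac{617}{2} = 836 + \frac{617}{2} = \frac{2289}{2}$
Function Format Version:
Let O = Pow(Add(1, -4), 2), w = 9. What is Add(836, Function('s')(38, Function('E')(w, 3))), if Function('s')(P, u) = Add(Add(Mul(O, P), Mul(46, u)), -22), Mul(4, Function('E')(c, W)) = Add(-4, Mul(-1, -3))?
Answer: Rational(2289, 2) ≈ 1144.5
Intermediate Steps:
Function('E')(c, W) = Rational(-1, 4) (Function('E')(c, W) = Mul(Rational(1, 4), Add(-4, Mul(-1, -3))) = Mul(Rational(1, 4), Add(-4, 3)) = Mul(Rational(1, 4), -1) = Rational(-1, 4))
O = 9 (O = Pow(-3, 2) = 9)
Function('s')(P, u) = Add(-22, Mul(9, P), Mul(46, u)) (Function('s')(P, u) = Add(Add(Mul(9, P), Mul(46, u)), -22) = Add(-22, Mul(9, P), Mul(46, u)))
Add(836, Function('s')(38, Function('E')(w, 3))) = Add(836, Add(-22, Mul(9, 38), Mul(46, Rational(-1, 4)))) = Add(836, Add(-22, 342, Rational(-23, 2))) = Add(836, Rational(617, 2)) = Rational(2289, 2)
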